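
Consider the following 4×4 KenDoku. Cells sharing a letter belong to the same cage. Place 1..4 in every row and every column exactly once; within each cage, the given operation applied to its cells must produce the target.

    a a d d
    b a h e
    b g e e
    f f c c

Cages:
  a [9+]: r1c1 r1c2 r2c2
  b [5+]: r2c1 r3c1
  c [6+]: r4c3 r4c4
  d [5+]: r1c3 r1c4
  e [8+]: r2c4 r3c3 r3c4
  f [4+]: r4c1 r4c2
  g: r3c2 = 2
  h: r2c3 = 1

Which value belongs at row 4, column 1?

1

Cage h is a single given cell, which forces r2c3 = 1.
G is a freebie, leaving r3c2 = 2.
Cage e has sum 8, leaving r3c4 = 1.
Cage b needs two cells with sum 5, so r2c1 = 2.
Row 3 already has 1, so r3c1 = 3.
Row 3 now contains 3, so r3c3 = 4.
3 is placed in column 1, leaving r4c1 = 1.
1 is placed in row 4, so r4c2 = 3.
4 is placed in column 3, which forces r4c3 = 2.
Row 4 now contains 2, so r4c4 = 4.
Column 1 already has 2, so r1c1 = 4.
Cage a needs sum 9; hence r1c2 = 1.
Column 3 now contains 2, which forces r1c3 = 3.
The two cells of cage d must have sum 5; hence r1c4 = 2.
3 is placed in column 2, so r2c2 = 4.
Column 4 now contains 4, leaving r2c4 = 3.
The full grid is 4 1 3 2 / 2 4 1 3 / 3 2 4 1 / 1 3 2 4.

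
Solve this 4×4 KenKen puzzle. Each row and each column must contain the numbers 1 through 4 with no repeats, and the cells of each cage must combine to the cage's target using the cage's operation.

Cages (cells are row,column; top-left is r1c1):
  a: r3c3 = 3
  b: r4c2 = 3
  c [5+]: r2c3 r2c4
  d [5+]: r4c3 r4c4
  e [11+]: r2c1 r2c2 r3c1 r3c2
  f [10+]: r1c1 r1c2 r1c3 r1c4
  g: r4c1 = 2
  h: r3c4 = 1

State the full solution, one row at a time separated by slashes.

Cage a is given, so r3c3 = 3.
Cage h is a single given cell, leaving r3c4 = 1.
G is a freebie, which forces r4c1 = 2.
Cage b is a single given cell, leaving r4c2 = 3.
Row 4 already has 3; hence r4c4 = 4.
Cage e has sum 11; hence r2c1 = 1.
Cage e has sum 11, so r2c2 = 4.
Cage c's pair has sum 5, leaving r2c3 = 2.
Cage c needs two cells with sum 5, leaving r2c4 = 3.
Column 1 now contains 2, so r3c1 = 4.
The 4 cells of cage e must have sum 11, which forces r3c2 = 2.
Row 4 now contains 4, leaving r4c3 = 1.
Column 1 already has 4; hence r1c1 = 3.
2 is placed in column 2, leaving r1c2 = 1.
Column 3 now contains 1, which forces r1c3 = 4.
Column 4 now contains 3, so r1c4 = 2.

3 1 4 2 / 1 4 2 3 / 4 2 3 1 / 2 3 1 4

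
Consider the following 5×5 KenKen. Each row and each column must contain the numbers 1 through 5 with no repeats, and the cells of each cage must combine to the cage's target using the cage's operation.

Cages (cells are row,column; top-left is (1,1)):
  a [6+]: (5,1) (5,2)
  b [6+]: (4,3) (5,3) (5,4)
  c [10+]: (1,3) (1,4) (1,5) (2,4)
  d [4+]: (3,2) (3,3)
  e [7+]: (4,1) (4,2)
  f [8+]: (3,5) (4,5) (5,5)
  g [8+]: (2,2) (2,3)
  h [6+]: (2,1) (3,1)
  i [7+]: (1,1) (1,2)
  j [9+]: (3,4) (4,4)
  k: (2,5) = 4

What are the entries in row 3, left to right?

5 1 3 4 2

K is a freebie, which forces (2,5) = 4.
In row 3, 2 can only go at (3,5), so (3,5) = 2.
Column 5 needs a 3, and only (1,5) is open for it.
Column 1 needs a 3, and only (4,1) is open for it.
The two cells of cage e must have sum 7, so (4,2) = 4.
4 is placed in row 4, leaving (4,4) = 5.
Row 4 already has 5, leaving (4,5) = 1.
Column 5 already has 1, so (5,5) = 5.
Column 4 already has 5, which forces (3,4) = 4.
1 is placed in row 4; hence (4,3) = 2.
Cage a's pair has sum 6, so (5,1) = 4.
Cage a's pair has sum 6, which forces (5,2) = 2.
The two cells of cage i must have sum 7, so (1,1) = 2.
Column 2 now contains 2, which forces (1,2) = 5.
Cage c has sum 10, leaving (1,3) = 4.
Row 1 now contains 2, so (1,4) = 1.
Column 2 now contains 5, so (2,2) = 3.
Row 2 already has 3, leaving (2,3) = 5.
Column 4 now contains 1, leaving (2,4) = 2.
Column 2 already has 3; hence (3,2) = 1.
1 is placed in row 3, leaving (3,3) = 3.
Column 3 already has 3, which forces (5,3) = 1.
Column 4 now contains 1, leaving (5,4) = 3.
5 is placed in row 2, leaving (2,1) = 1.
1 is placed in row 3, leaving (3,1) = 5.
Filled in: 2 5 4 1 3 / 1 3 5 2 4 / 5 1 3 4 2 / 3 4 2 5 1 / 4 2 1 3 5.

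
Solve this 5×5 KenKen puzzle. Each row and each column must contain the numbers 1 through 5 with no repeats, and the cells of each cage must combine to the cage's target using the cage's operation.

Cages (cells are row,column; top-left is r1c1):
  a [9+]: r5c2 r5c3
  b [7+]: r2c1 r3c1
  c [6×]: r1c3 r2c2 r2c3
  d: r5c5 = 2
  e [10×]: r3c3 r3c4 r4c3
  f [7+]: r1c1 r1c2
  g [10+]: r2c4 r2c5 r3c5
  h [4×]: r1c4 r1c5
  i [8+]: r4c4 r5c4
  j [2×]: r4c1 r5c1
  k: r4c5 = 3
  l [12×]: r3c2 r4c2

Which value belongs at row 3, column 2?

Cage k is a single given cell, which forces r4c5 = 3.
D is a freebie; hence r5c5 = 2.
Cage l needs two cells with product 12, leaving r3c2 = 3.
The two cells of cage j must have product 2, which forces r4c1 = 2.
Row 4 already has 3, so r4c2 = 4.
Row 4 already has 3, which forces r4c4 = 5.
Row 5 already has 2, leaving r5c1 = 1.
4 is placed in column 2; hence r5c2 = 5.
Row 5 now contains 5, so r5c3 = 4.
The two cells of cage i must have sum 8, so r5c4 = 3.
The two cells of cage f must have sum 7; hence r1c1 = 5.
Column 2 now contains 5, leaving r1c2 = 2.
Cage b needs two cells with sum 7; hence r2c1 = 3.
Column 2 already has 2, leaving r2c2 = 1.
Row 2 now contains 1, so r2c3 = 2.
Row 2 now contains 1; hence r2c4 = 4.
Row 2 now contains 4, which forces r2c5 = 5.
Cage b's pair has sum 7, which forces r3c1 = 4.
Cage e needs product 10, which forces r3c3 = 5.
Cage e needs product 10, leaving r3c4 = 2.
4 is placed in row 3; hence r3c5 = 1.
Row 4 now contains 5; hence r4c3 = 1.
Column 3 now contains 1; hence r1c3 = 3.
4 is placed in column 4; hence r1c4 = 1.
Column 5 now contains 1, leaving r1c5 = 4.
Filled in: 5 2 3 1 4 / 3 1 2 4 5 / 4 3 5 2 1 / 2 4 1 5 3 / 1 5 4 3 2.

3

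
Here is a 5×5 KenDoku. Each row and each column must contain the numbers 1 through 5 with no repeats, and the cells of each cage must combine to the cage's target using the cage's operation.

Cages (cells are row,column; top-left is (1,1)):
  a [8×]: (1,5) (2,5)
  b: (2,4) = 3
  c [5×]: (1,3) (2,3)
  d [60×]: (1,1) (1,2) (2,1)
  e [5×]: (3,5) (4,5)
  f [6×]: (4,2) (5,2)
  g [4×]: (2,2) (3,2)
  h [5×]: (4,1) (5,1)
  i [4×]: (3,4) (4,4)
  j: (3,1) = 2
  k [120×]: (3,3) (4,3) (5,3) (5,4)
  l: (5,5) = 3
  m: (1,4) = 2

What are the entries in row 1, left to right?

M is a freebie, which forces (1,4) = 2.
Row 1 now contains 2; hence (1,5) = 4.
Cage b is given, which forces (2,4) = 3.
Column 5 already has 4; hence (2,5) = 2.
Cage j is a single given cell, so (3,1) = 2.
Cage l is a single given cell, so (5,5) = 3.
Cage d needs product 60, leaving (2,1) = 4.
Row 2 now contains 4, leaving (2,2) = 1.
1 is placed in row 2, which forces (2,3) = 5.
Column 2 already has 1, which forces (3,2) = 4.
4 is placed in row 3, so (3,3) = 3.
4 is placed in row 3, which forces (3,4) = 1.
Row 3 already has 1, leaving (3,5) = 5.
Cage f's pair has product 6; hence (4,2) = 3.
Column 4 now contains 1, so (4,4) = 4.
5 is placed in column 5; hence (4,5) = 1.
3 is placed in row 5, which forces (5,2) = 2.
2 is placed in row 5, so (5,3) = 4.
4 is placed in column 4, leaving (5,4) = 5.
Cage d needs product 60; hence (1,1) = 3.
3 is placed in column 2, which forces (1,2) = 5.
Column 3 already has 5, which forces (1,3) = 1.
1 is placed in row 4, so (4,1) = 5.
4 is placed in row 4; hence (4,3) = 2.
5 is placed in row 5, so (5,1) = 1.
The full grid is 3 5 1 2 4 / 4 1 5 3 2 / 2 4 3 1 5 / 5 3 2 4 1 / 1 2 4 5 3.

3 5 1 2 4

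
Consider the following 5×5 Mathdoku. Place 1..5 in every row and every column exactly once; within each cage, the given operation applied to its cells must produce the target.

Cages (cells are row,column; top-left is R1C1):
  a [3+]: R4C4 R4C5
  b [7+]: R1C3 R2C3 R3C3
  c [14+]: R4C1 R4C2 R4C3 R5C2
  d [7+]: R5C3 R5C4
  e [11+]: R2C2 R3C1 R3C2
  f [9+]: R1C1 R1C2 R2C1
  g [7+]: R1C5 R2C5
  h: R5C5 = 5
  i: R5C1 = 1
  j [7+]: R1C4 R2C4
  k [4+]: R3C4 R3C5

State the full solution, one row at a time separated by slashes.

Cage i is given, leaving R5C1 = 1.
H is a freebie, leaving R5C5 = 5.
Row 2 needs a 1, and only R2C3 is open for it.
In row 1, 1 can only go at R1C2, so R1C2 = 1.
Row 5 needs a 2, and only R5C2 is open for it.
Row 2 needs a 2, and only R2C4 is open for it.
Cage j's pair has sum 7, so R1C4 = 5.
Column 4 now contains 2, so R4C4 = 1.
Cage a's pair has sum 3, so R4C5 = 2.
Row 1 already has 5, leaving R1C1 = 3.
Row 1 now contains 3, so R1C5 = 4.
Cage f needs sum 9; hence R2C1 = 5.
Column 5 now contains 4; hence R2C5 = 3.
Column 4 already has 1, which forces R3C4 = 3.
The two cells of cage k must have sum 4, leaving R3C5 = 1.
Column 1 already has 5, so R4C1 = 4.
3 is placed in column 4; hence R5C4 = 4.
Row 1 already has 4; hence R1C3 = 2.
Row 2 now contains 3, which forces R2C2 = 4.
Column 1 now contains 4, so R3C1 = 2.
Cage e has sum 11; hence R3C2 = 5.
The 3 cells of cage b must have sum 7; hence R3C3 = 4.
5 is placed in column 2, which forces R4C2 = 3.
3 is placed in row 4, leaving R4C3 = 5.
Row 5 already has 4; hence R5C3 = 3.

3 1 2 5 4 / 5 4 1 2 3 / 2 5 4 3 1 / 4 3 5 1 2 / 1 2 3 4 5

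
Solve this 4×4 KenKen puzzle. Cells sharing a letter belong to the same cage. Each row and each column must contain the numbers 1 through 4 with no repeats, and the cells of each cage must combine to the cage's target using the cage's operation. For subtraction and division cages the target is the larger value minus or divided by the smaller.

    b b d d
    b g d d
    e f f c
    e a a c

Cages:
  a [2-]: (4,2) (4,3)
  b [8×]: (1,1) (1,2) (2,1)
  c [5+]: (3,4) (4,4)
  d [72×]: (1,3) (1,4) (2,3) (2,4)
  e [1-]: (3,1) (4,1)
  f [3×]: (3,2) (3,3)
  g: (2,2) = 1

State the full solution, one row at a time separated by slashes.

1 2 4 3 / 4 1 3 2 / 2 3 1 4 / 3 4 2 1

G is a freebie, which forces (2,2) = 1.
1 is placed in column 2, so (3,2) = 3.
Row 3 now contains 3, leaving (3,3) = 1.
Cage b has product 8, so (1,1) = 1.
1 is placed in column 1; hence (4,1) = 3.
Row 4 already has 3, so (4,4) = 1.
The two cells of cage c must have sum 5; hence (3,4) = 4.
Row 3 already has 4; hence (3,1) = 2.
The 3 cells of cage b must have product 8, which forces (1,2) = 2.
2 is placed in row 1, which forces (1,4) = 3.
Column 1 already has 2, leaving (2,1) = 4.
Row 2 now contains 4, which forces (2,3) = 3.
Column 4 already has 3, leaving (2,4) = 2.
2 is placed in column 2, leaving (4,2) = 4.
4 is placed in row 4; hence (4,3) = 2.
Row 1 already has 3; hence (1,3) = 4.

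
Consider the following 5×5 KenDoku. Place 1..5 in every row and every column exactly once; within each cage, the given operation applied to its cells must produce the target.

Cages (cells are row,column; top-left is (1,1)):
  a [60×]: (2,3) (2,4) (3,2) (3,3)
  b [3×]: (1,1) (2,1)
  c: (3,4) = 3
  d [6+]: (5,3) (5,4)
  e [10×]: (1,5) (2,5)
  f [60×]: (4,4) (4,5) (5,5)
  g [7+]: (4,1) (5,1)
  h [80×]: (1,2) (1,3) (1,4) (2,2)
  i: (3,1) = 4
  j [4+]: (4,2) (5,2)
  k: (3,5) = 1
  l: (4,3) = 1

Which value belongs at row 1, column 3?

Cage i is given, so (3,1) = 4.
Cage c is given, so (3,4) = 3.
Cage k is a single given cell, which forces (3,5) = 1.
Cage l is a single given cell, so (4,3) = 1.
Cage a has product 60, leaving (2,3) = 3.
The 4 cells of cage a must have product 60; hence (2,4) = 2.
Row 2 now contains 2, leaving (2,5) = 5.
Row 4 already has 1, which forces (4,2) = 3.
Row 4 now contains 3, so (4,5) = 4.
Cage j needs two cells with sum 4, so (5,2) = 1.
1 is placed in row 5, so (5,4) = 4.
4 is placed in column 5, so (5,5) = 3.
Cage b needs two cells with product 3, leaving (1,1) = 3.
Cage h needs product 80, so (1,2) = 5.
Cage h needs product 80, leaving (1,3) = 4.
Cage h has product 80, so (1,4) = 1.
5 is placed in column 5, which forces (1,5) = 2.
Row 2 now contains 3, which forces (2,1) = 1.
Row 2 now contains 2, which forces (2,2) = 4.
5 is placed in column 2, so (3,2) = 2.
2 is placed in row 3, leaving (3,3) = 5.
Row 4 already has 4, leaving (4,4) = 5.
The two cells of cage d must have sum 6, so (5,3) = 2.
Row 4 already has 5, so (4,1) = 2.
Row 5 already has 2, leaving (5,1) = 5.
Completed grid: 3 5 4 1 2 / 1 4 3 2 5 / 4 2 5 3 1 / 2 3 1 5 4 / 5 1 2 4 3.

4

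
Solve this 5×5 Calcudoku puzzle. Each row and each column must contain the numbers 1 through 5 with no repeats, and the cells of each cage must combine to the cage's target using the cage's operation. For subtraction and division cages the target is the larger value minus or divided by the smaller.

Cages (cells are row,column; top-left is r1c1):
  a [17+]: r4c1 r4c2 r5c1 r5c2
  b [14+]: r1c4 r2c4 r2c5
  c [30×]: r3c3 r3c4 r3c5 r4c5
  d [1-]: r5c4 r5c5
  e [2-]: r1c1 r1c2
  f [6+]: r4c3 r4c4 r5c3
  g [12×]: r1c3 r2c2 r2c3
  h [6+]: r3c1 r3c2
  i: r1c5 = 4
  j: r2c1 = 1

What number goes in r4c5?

Cage b needs sum 14, so r1c4 = 5.
Cage i is given, which forces r1c5 = 4.
Cage j is given, so r2c1 = 1.
Cage b needs sum 14; hence r2c4 = 4.
Cage b needs sum 14, which forces r2c5 = 5.
Cage e's pair has difference 2, leaving r1c1 = 3.
Cage e's pair has difference 2, which forces r1c2 = 1.
The 3 cells of cage g must have product 12; hence r1c3 = 2.
Cage g needs product 12, so r2c2 = 2.
Row 2 already has 4, which forces r2c3 = 3.
Column 2 already has 2; hence r3c2 = 4.
The 4 cells of cage c must have product 30, so r3c3 = 5.
Column 3 already has 3, leaving r5c3 = 1.
Row 3 now contains 5, which forces r3c1 = 2.
Column 3 now contains 1, leaving r4c3 = 4.
Cage f has sum 6, leaving r4c4 = 1.
Column 4 already has 1, which forces r3c4 = 3.
The 4 cells of cage c must have product 30, so r3c5 = 1.
Row 4 already has 4, so r4c1 = 5.
Cage a has sum 17, so r4c2 = 3.
Cage c has product 30, which forces r4c5 = 2.
The 4 cells of cage a must have sum 17, leaving r5c1 = 4.
Cage a has sum 17, leaving r5c2 = 5.
3 is placed in column 4; hence r5c4 = 2.
2 is placed in column 5, leaving r5c5 = 3.
The full grid is 3 1 2 5 4 / 1 2 3 4 5 / 2 4 5 3 1 / 5 3 4 1 2 / 4 5 1 2 3.

2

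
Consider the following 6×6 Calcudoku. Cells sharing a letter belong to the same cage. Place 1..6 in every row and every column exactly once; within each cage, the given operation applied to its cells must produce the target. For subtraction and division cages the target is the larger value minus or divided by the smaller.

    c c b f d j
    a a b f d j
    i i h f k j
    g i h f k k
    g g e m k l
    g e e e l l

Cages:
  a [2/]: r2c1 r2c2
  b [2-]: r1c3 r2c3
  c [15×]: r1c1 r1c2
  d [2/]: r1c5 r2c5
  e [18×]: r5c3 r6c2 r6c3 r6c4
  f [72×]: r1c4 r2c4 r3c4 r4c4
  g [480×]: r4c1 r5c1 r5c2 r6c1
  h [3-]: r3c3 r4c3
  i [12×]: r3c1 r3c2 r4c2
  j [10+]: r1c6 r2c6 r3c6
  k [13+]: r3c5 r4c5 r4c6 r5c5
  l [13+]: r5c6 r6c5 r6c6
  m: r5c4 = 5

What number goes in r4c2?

Cage g has product 480; hence r5c2 = 4.
M is a freebie; hence r5c4 = 5.
Row 5 already has 5, so r5c1 = 6.
Column 2 needs a 5, and only r1c2 is open for it.
Row 1 already has 5, leaving r1c1 = 3.
Row 2 needs a 5, and only r2c6 is open for it.
The only place for 2 in column 4 is r6c4.
The 4 cells of cage e must have product 18, leaving r5c3 = 3.
3 is placed in row 5, which forces r5c6 = 2.
The 4 cells of cage e must have product 18, so r6c2 = 3.
Cage e needs product 18; hence r6c3 = 1.
Row 5 now contains 2; hence r5c5 = 1.
Cage l needs sum 13, leaving r6c5 = 5.
Cage l has sum 13, leaving r6c6 = 6.
Cage g has product 480; hence r4c1 = 5.
Row 4 now contains 5, leaving r4c3 = 2.
Row 4 already has 2; hence r4c5 = 6.
Row 6 now contains 5; hence r6c1 = 4.
The 3 cells of cage i must have product 12, which forces r3c1 = 2.
Cage i needs product 12, which forces r3c2 = 6.
Column 3 already has 2, so r3c3 = 5.
Row 3 already has 2; hence r3c5 = 3.
Row 4 now contains 6; hence r4c2 = 1.
Column 1 now contains 2; hence r2c1 = 1.
Column 2 now contains 1, so r2c2 = 2.
2 is placed in row 2; hence r2c5 = 4.
Cage k has sum 13; hence r4c6 = 3.
Cage b's pair has difference 2; hence r1c3 = 4.
The 4 cells of cage f must have product 72; hence r1c4 = 6.
Column 5 already has 4, leaving r1c5 = 2.
4 is placed in row 1; hence r1c6 = 1.
4 is placed in row 2; hence r2c3 = 6.
Cage f has product 72; hence r2c4 = 3.
Cage f has product 72; hence r3c4 = 1.
Column 6 already has 1, so r3c6 = 4.
Row 4 already has 3, leaving r4c4 = 4.
The full grid is 3 5 4 6 2 1 / 1 2 6 3 4 5 / 2 6 5 1 3 4 / 5 1 2 4 6 3 / 6 4 3 5 1 2 / 4 3 1 2 5 6.

1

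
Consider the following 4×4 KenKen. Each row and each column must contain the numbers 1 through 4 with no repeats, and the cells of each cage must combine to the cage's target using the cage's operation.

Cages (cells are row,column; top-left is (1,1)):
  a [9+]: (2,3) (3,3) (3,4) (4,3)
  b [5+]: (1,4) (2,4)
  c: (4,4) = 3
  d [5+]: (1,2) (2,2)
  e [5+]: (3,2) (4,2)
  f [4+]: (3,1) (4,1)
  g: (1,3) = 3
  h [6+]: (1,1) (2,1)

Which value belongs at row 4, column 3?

2

G is a freebie, so (1,3) = 3.
Cage c is given; hence (4,4) = 3.
Cage f needs two cells with sum 4, so (3,1) = 3.
The 4 cells of cage a must have sum 9; hence (3,4) = 2.
Row 4 already has 3; hence (4,1) = 1.
Cage e's pair has sum 5, leaving (3,2) = 1.
Row 3 now contains 1, so (3,3) = 4.
Cage e's pair has sum 5, leaving (4,2) = 4.
Column 3 already has 4; hence (4,3) = 2.
Column 2 already has 4, leaving (1,2) = 2.
Column 2 already has 4; hence (2,2) = 3.
Column 3 already has 2; hence (2,3) = 1.
Row 2 now contains 1; hence (2,4) = 4.
Row 1 now contains 2, which forces (1,1) = 4.
Column 4 already has 4, so (1,4) = 1.
Row 2 already has 4, so (2,1) = 2.
Completed grid: 4 2 3 1 / 2 3 1 4 / 3 1 4 2 / 1 4 2 3.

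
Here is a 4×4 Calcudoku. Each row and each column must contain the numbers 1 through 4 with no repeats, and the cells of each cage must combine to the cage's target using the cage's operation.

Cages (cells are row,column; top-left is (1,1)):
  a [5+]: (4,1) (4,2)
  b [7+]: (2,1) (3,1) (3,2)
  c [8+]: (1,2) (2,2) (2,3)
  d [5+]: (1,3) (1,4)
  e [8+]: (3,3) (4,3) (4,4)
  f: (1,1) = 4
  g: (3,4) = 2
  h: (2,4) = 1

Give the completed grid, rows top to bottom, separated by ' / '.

Cage f is given, which forces (1,1) = 4.
Cage h is a single given cell, leaving (2,4) = 1.
G is a freebie, which forces (3,4) = 2.
Cage d needs two cells with sum 5, leaving (1,3) = 2.
2 is placed in column 4, which forces (1,4) = 3.
The 3 cells of cage b must have sum 7, which forces (3,1) = 1.
Column 4 already has 3, leaving (4,4) = 4.
Row 1 already has 3, so (1,2) = 1.
Cage e needs sum 8, which forces (3,3) = 3.
Cage e has sum 8; hence (4,3) = 1.
The 3 cells of cage b must have sum 7, which forces (2,1) = 2.
The 3 cells of cage c must have sum 8; hence (2,2) = 3.
Column 3 now contains 3, leaving (2,3) = 4.
Row 3 already has 3; hence (3,2) = 4.
Column 1 already has 2, which forces (4,1) = 3.
Column 2 already has 3, so (4,2) = 2.

4 1 2 3 / 2 3 4 1 / 1 4 3 2 / 3 2 1 4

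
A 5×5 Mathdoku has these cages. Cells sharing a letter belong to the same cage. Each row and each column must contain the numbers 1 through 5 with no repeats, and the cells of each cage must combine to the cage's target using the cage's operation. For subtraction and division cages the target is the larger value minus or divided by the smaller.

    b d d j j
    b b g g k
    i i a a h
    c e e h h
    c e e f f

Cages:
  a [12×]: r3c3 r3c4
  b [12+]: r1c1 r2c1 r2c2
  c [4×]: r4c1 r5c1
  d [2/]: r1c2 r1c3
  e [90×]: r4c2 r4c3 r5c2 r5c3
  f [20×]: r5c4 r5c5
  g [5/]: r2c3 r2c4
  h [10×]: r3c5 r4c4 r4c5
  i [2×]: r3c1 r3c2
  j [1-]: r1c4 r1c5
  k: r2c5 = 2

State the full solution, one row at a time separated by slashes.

Cage k is given, leaving r2c5 = 2.
Cage h needs product 10, so r4c4 = 2.
The only place for 5 in row 3 is r3c5.
Column 5 already has 5, so r4c5 = 1.
Cage f's pair has product 20, which forces r5c4 = 5.
Column 5 already has 5, which forces r5c5 = 4.
The two cells of cage j must have difference 1, leaving r1c4 = 4.
4 is placed in column 5; hence r1c5 = 3.
Cage g needs two cells with quotient 5, so r2c3 = 5.
Column 4 already has 5, which forces r2c4 = 1.
Column 4 now contains 4, leaving r3c4 = 3.
Row 4 now contains 1, which forces r4c1 = 4.
Column 3 already has 5, which forces r4c3 = 3.
Row 5 now contains 4, which forces r5c1 = 1.
Column 3 now contains 3, so r5c3 = 2.
Row 1 already has 3, so r1c1 = 5.
The two cells of cage d must have quotient 2, so r1c2 = 2.
Column 3 now contains 2, so r1c3 = 1.
Column 1 now contains 4, leaving r2c1 = 3.
Cage b has sum 12, which forces r2c2 = 4.
1 is placed in column 1; hence r3c1 = 2.
Cage i needs two cells with product 2, which forces r3c2 = 1.
3 is placed in row 3, leaving r3c3 = 4.
Row 4 already has 3, leaving r4c2 = 5.
Row 5 now contains 2, leaving r5c2 = 3.

5 2 1 4 3 / 3 4 5 1 2 / 2 1 4 3 5 / 4 5 3 2 1 / 1 3 2 5 4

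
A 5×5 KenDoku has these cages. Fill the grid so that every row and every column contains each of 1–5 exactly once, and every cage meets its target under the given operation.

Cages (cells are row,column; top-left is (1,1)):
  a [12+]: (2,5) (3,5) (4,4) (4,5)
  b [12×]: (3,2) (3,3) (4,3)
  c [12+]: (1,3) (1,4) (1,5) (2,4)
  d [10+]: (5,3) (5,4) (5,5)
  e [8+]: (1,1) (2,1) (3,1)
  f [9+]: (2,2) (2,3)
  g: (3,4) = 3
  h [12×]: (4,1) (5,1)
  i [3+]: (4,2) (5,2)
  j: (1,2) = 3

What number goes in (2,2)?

Cage j is a single given cell, so (1,2) = 3.
G is a freebie, which forces (3,4) = 3.
Cage b has product 12, leaving (4,3) = 3.
Row 4 already has 3, so (4,1) = 4.
Cage h needs two cells with product 12, leaving (5,1) = 3.
Row 2 needs a 3, and only (2,5) is open for it.
Cage a has sum 12; hence (3,5) = 2.
The 4 cells of cage a must have sum 12, leaving (4,4) = 2.
The 4 cells of cage a must have sum 12, leaving (4,5) = 5.
The 4 cells of cage c must have sum 12, which forces (1,3) = 2.
Row 4 already has 2; hence (4,2) = 1.
Cage i's pair has sum 3, which forces (5,2) = 2.
Cage e needs sum 8, which forces (2,1) = 2.
Column 2 now contains 1, so (3,2) = 4.
Cage b needs product 12, leaving (3,3) = 1.
Cage e needs sum 8, so (1,1) = 1.
1 is placed in row 1, so (1,5) = 4.
4 is placed in column 2, which forces (2,2) = 5.
Cage f needs two cells with sum 9, leaving (2,3) = 4.
4 is placed in row 2, so (2,4) = 1.
Row 3 already has 1, which forces (3,1) = 5.
Column 3 already has 4, so (5,3) = 5.
5 is placed in row 5, leaving (5,4) = 4.
4 is placed in column 5, which forces (5,5) = 1.
Row 1 already has 4, leaving (1,4) = 5.
Filled in: 1 3 2 5 4 / 2 5 4 1 3 / 5 4 1 3 2 / 4 1 3 2 5 / 3 2 5 4 1.

5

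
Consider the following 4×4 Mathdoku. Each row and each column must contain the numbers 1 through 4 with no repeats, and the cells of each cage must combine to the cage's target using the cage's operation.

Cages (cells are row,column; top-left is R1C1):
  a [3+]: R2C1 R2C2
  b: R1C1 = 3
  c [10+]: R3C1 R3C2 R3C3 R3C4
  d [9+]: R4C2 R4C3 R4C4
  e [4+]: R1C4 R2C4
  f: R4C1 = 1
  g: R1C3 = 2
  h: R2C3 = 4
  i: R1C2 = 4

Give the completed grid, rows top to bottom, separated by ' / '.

3 4 2 1 / 2 1 4 3 / 4 3 1 2 / 1 2 3 4

Cage b is given, which forces R1C1 = 3.
I is a freebie, which forces R1C2 = 4.
G is a freebie; hence R1C3 = 2.
Row 1 now contains 3, leaving R1C4 = 1.
Cage h is given, so R2C3 = 4.
Column 4 already has 1, which forces R2C4 = 3.
Cage f is given, leaving R4C1 = 1.
Column 3 now contains 4, which forces R4C3 = 3.
Column 1 already has 1, which forces R2C1 = 2.
The two cells of cage a must have sum 3, leaving R2C2 = 1.
Column 1 already has 2, which forces R3C1 = 4.
Cage c has sum 10, which forces R3C2 = 3.
3 is placed in column 3; hence R3C3 = 1.
Row 3 already has 4; hence R3C4 = 2.
3 is placed in row 4, leaving R4C2 = 2.
Cage d has sum 9; hence R4C4 = 4.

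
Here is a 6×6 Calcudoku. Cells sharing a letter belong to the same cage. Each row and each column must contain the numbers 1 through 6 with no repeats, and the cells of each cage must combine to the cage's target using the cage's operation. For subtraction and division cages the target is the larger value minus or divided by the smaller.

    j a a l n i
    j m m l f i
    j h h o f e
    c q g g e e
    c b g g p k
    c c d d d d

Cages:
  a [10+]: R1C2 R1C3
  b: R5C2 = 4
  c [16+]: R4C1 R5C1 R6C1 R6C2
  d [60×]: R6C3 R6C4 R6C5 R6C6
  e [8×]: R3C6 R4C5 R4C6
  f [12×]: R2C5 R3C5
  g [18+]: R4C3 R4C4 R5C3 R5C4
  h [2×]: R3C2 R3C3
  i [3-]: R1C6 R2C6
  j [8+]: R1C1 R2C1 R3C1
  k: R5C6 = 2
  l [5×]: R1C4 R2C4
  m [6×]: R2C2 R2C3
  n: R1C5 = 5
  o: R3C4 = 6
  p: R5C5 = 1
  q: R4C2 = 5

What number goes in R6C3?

Cage n is a single given cell, which forces R1C5 = 5.
Cage o is a single given cell, so R3C4 = 6.
Cage q is given, so R4C2 = 5.
Cage b is given; hence R5C2 = 4.
Cage p is a single given cell; hence R5C5 = 1.
Cage k is given, which forces R5C6 = 2.
Column 2 now contains 4, leaving R1C2 = 6.
The two cells of cage a must have sum 10; hence R1C3 = 4.
Row 1 now contains 5, so R1C4 = 1.
Row 1 now contains 1, leaving R1C6 = 3.
The two cells of cage l must have product 5, which forces R2C4 = 5.
Cage e needs product 8; hence R4C5 = 2.
Column 4 now contains 5; hence R5C4 = 3.
3 is placed in row 1, which forces R1C1 = 2.
The 3 cells of cage j must have sum 8, which forces R2C1 = 1.
Cage i's pair has difference 3, which forces R2C6 = 6.
Cage j has sum 8, leaving R3C1 = 5.
Cage g needs sum 18, leaving R4C3 = 6.
Column 4 now contains 3, so R4C4 = 4.
4 is placed in row 4, which forces R4C6 = 1.
Column 1 already has 5, so R5C1 = 6.
The 4 cells of cage g must have sum 18, leaving R5C3 = 5.
5 is placed in column 3, which forces R6C3 = 1.
Column 4 already has 4, leaving R6C4 = 2.
Column 6 now contains 1; hence R6C6 = 5.
Cage h needs two cells with product 2, leaving R3C2 = 1.
1 is placed in column 3, leaving R3C3 = 2.
Column 6 now contains 1; hence R3C6 = 4.
4 is placed in row 4, which forces R4C1 = 3.
Cage c needs sum 16, leaving R6C1 = 4.
Row 6 already has 2, leaving R6C2 = 3.
Cage d has product 60; hence R6C5 = 6.
3 is placed in column 2, so R2C2 = 2.
Column 3 now contains 2, so R2C3 = 3.
Cage f needs two cells with product 12, which forces R2C5 = 4.
Row 3 now contains 4, leaving R3C5 = 3.
Completed grid: 2 6 4 1 5 3 / 1 2 3 5 4 6 / 5 1 2 6 3 4 / 3 5 6 4 2 1 / 6 4 5 3 1 2 / 4 3 1 2 6 5.

1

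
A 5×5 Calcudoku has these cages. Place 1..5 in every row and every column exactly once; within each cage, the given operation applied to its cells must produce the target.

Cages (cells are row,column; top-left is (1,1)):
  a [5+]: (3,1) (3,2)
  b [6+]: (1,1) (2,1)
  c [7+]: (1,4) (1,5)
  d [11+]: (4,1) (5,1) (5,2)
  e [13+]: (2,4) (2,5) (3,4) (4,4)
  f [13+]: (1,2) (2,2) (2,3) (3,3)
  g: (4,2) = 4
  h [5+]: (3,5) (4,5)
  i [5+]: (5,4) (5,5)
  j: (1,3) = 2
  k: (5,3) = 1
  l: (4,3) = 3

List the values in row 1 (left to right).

5 1 2 4 3

J is a freebie, leaving (1,3) = 2.
Cage g is given, so (4,2) = 4.
Cage l is given, leaving (4,3) = 3.
K is a freebie; hence (5,3) = 1.
Cage d has sum 11, leaving (5,1) = 4.
Row 1 needs a 5, and only (1,1) is open for it.
5 is placed in column 1; hence (2,1) = 1.
1 is placed in row 2; hence (2,2) = 3.
3 is placed in column 2, which forces (3,2) = 2.
5 is placed in column 1; hence (4,1) = 2.
Row 4 already has 2, which forces (4,5) = 1.
Cage d needs sum 11; hence (5,2) = 5.
3 is placed in column 2, so (1,2) = 1.
Cage e needs sum 13; hence (2,4) = 2.
Cage e needs sum 13; hence (2,5) = 5.
Row 3 now contains 2, which forces (3,1) = 3.
Cage e has sum 13, which forces (3,4) = 1.
Cage h's pair has sum 5; hence (3,5) = 4.
Row 4 already has 1, leaving (4,4) = 5.
Column 4 already has 2, leaving (5,4) = 3.
Row 5 already has 3, so (5,5) = 2.
Column 4 already has 3, which forces (1,4) = 4.
Column 5 already has 4, which forces (1,5) = 3.
Row 2 now contains 5, which forces (2,3) = 4.
Row 3 already has 4; hence (3,3) = 5.
The full grid is 5 1 2 4 3 / 1 3 4 2 5 / 3 2 5 1 4 / 2 4 3 5 1 / 4 5 1 3 2.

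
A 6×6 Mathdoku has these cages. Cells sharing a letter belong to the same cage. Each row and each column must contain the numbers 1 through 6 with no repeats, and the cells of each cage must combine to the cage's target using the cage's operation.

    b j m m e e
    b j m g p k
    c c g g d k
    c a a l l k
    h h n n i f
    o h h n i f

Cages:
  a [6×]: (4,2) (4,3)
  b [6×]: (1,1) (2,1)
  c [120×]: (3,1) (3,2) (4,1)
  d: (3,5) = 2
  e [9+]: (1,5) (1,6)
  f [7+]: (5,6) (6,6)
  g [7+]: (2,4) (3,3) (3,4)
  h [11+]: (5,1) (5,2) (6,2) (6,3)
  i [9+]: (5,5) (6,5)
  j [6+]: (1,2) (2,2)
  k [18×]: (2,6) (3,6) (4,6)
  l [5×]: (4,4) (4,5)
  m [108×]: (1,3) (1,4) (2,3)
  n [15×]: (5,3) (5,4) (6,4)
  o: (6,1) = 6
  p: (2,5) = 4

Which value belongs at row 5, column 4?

Cage m needs product 108, leaving (1,3) = 3.
Cage m has product 108, so (1,4) = 6.
Cage m has product 108, so (2,3) = 6.
P is a freebie, so (2,5) = 4.
D is a freebie, leaving (3,5) = 2.
Cage o is given; hence (6,1) = 6.
The two cells of cage b must have product 6; hence (1,1) = 2.
4 is placed in column 5, leaving (1,5) = 5.
The two cells of cage e must have sum 9, so (1,6) = 4.
Cage b's pair has product 6, leaving (2,1) = 3.
3 is placed in row 2, so (2,6) = 1.
Cage c needs product 120, so (3,2) = 6.
Row 3 now contains 6, which forces (3,6) = 3.
Column 2 now contains 6, so (4,2) = 3.
5 is placed in column 5, which forces (4,5) = 1.
Column 6 now contains 3, leaving (4,6) = 6.
The two cells of cage i must have sum 9; hence (5,5) = 6.
The two cells of cage i must have sum 9; hence (6,5) = 3.
Row 1 already has 4, which forces (1,2) = 1.
The two cells of cage j must have sum 6, so (2,2) = 5.
Row 2 already has 1; hence (2,4) = 2.
Row 4 now contains 1; hence (4,3) = 2.
Row 4 now contains 1, which forces (4,4) = 5.
Cage n has product 15, which forces (5,4) = 3.
Column 4 already has 5, so (6,4) = 1.
The 3 cells of cage c must have product 120, leaving (3,1) = 5.
Cage g has sum 7, leaving (3,3) = 1.
1 is placed in column 4; hence (3,4) = 4.
Row 4 already has 5; hence (4,1) = 4.
Cage h has sum 11, leaving (5,1) = 1.
The 4 cells of cage h must have sum 11; hence (5,2) = 4.
Cage n needs product 15, which forces (5,3) = 5.
5 is placed in row 5, leaving (5,6) = 2.
Cage h has sum 11, so (6,2) = 2.
Cage h has sum 11, so (6,3) = 4.
2 is placed in column 6; hence (6,6) = 5.
Filled in: 2 1 3 6 5 4 / 3 5 6 2 4 1 / 5 6 1 4 2 3 / 4 3 2 5 1 6 / 1 4 5 3 6 2 / 6 2 4 1 3 5.

3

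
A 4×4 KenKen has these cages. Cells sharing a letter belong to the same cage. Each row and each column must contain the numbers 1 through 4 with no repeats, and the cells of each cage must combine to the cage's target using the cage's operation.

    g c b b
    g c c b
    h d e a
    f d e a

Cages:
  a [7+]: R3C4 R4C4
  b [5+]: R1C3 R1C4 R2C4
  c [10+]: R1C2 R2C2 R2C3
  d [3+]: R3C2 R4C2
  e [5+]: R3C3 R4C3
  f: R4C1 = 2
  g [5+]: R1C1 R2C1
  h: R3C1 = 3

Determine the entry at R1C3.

2

H is a freebie, leaving R3C1 = 3.
Row 3 already has 3, which forces R3C4 = 4.
Cage f is a single given cell, leaving R4C1 = 2.
Row 4 already has 2, so R4C2 = 1.
4 is placed in column 4, leaving R4C4 = 3.
The 3 cells of cage b must have sum 5, so R1C3 = 2.
Column 4 already has 3, leaving R1C4 = 1.
Cage b has sum 5; hence R2C4 = 2.
Column 2 already has 1, leaving R3C2 = 2.
Cage e needs two cells with sum 5; hence R3C3 = 1.
Row 4 now contains 3, leaving R4C3 = 4.
Row 1 already has 1, leaving R1C1 = 4.
Cage c needs sum 10, so R1C2 = 3.
Cage g needs two cells with sum 5, so R2C1 = 1.
Row 2 already has 2, which forces R2C2 = 4.
Column 3 already has 4, which forces R2C3 = 3.
Filled in: 4 3 2 1 / 1 4 3 2 / 3 2 1 4 / 2 1 4 3.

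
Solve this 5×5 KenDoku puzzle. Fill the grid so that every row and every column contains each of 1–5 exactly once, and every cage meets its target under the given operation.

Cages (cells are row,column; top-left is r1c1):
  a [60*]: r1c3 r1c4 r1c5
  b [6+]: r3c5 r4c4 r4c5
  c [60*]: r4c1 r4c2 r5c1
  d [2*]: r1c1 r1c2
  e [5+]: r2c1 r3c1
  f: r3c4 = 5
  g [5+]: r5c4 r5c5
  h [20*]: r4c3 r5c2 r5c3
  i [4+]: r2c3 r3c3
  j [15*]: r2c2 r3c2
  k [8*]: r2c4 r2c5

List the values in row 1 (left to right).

2 1 4 3 5

F is a freebie, leaving r3c4 = 5.
Cage j's pair has product 15, leaving r2c2 = 5.
Row 3 now contains 5, which forces r3c2 = 3.
Row 3 now contains 3, so r3c3 = 1.
1 is placed in row 3, leaving r3c5 = 2.
3 is placed in column 2, which forces r4c2 = 4.
Cage e needs two cells with sum 5, leaving r2c1 = 1.
Column 3 now contains 1, leaving r2c3 = 3.
Cage k's pair has product 8, which forces r2c4 = 2.
Column 5 already has 2, leaving r2c5 = 4.
Row 3 already has 2, which forces r3c1 = 4.
Column 1 already has 1, leaving r1c1 = 2.
The two cells of cage d must have product 2, so r1c2 = 1.
Column 2 already has 1, which forces r5c2 = 2.
The two cells of cage g must have sum 5, so r5c4 = 4.
Cage g needs two cells with sum 5, which forces r5c5 = 1.
The 3 cells of cage a must have product 60; hence r1c3 = 4.
Column 4 already has 4, so r1c4 = 3.
Cage a needs product 60, which forces r1c5 = 5.
The 3 cells of cage h must have product 20, leaving r4c3 = 2.
Cage b has sum 6; hence r4c4 = 1.
Column 5 now contains 1, so r4c5 = 3.
Row 5 already has 4, so r5c3 = 5.
3 is placed in row 4, so r4c1 = 5.
Row 5 already has 5, so r5c1 = 3.
Filled in: 2 1 4 3 5 / 1 5 3 2 4 / 4 3 1 5 2 / 5 4 2 1 3 / 3 2 5 4 1.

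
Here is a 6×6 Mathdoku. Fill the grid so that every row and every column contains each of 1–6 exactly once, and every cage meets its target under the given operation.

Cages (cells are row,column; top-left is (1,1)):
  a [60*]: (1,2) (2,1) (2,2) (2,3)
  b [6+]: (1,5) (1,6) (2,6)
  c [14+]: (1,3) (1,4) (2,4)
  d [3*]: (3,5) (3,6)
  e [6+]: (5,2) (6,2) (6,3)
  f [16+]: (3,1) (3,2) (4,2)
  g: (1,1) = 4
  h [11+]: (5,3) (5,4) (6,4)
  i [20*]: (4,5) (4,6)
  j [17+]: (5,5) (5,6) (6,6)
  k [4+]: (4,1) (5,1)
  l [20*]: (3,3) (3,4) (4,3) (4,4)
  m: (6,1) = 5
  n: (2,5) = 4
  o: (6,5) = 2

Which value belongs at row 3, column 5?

Cage g is a single given cell; hence (1,1) = 4.
N is a freebie, so (2,5) = 4.
Column 5 already has 4, which forces (4,5) = 5.
Row 4 now contains 5, which forces (4,6) = 4.
Cage j has sum 17, leaving (5,5) = 6.
Cage j has sum 17, so (5,6) = 5.
M is a freebie, leaving (6,1) = 5.
Cage o is a single given cell; hence (6,5) = 2.
Cage j needs sum 17, leaving (6,6) = 6.
Column 1 already has 5, so (3,1) = 6.
Cage f has sum 16, leaving (3,2) = 4.
Row 4 now contains 5; hence (4,2) = 6.
Cage h needs sum 11, leaving (5,3) = 4.
Cage h needs sum 11, so (5,4) = 3.
Cage h needs sum 11; hence (6,4) = 4.
Cage k's pair has sum 4, which forces (4,1) = 3.
Row 5 now contains 3, which forces (5,1) = 1.
The 3 cells of cage e must have sum 6, leaving (5,2) = 2.
1 is placed in column 1, leaving (2,1) = 2.
Cage a needs product 60, which forces (2,3) = 6.
6 is placed in row 2, so (2,4) = 5.
Column 4 already has 5; hence (3,4) = 2.
Column 4 already has 2, so (4,4) = 1.
Cage a has product 60, so (1,2) = 5.
Column 3 already has 6, leaving (1,3) = 3.
Column 4 already has 2, so (1,4) = 6.
3 is placed in row 1, so (1,5) = 1.
The 3 cells of cage b must have sum 6, leaving (1,6) = 2.
Row 2 now contains 5, so (2,2) = 1.
Row 2 already has 1, so (2,6) = 3.
2 is placed in row 3, so (3,3) = 5.
Column 5 already has 1, leaving (3,5) = 3.
Column 6 already has 3, which forces (3,6) = 1.
Row 4 now contains 1, leaving (4,3) = 2.
Column 2 now contains 1, leaving (6,2) = 3.
Column 3 now contains 3, which forces (6,3) = 1.
The full grid is 4 5 3 6 1 2 / 2 1 6 5 4 3 / 6 4 5 2 3 1 / 3 6 2 1 5 4 / 1 2 4 3 6 5 / 5 3 1 4 2 6.

3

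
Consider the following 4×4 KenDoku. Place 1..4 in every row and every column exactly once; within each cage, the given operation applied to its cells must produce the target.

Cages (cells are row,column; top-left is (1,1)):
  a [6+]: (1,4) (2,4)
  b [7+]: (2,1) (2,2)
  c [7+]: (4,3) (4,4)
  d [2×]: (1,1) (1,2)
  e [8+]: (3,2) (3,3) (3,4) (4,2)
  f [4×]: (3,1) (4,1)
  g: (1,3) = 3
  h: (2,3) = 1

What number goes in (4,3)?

4

G is a freebie, so (1,3) = 3.
H is a freebie, leaving (2,3) = 1.
Column 3 now contains 3, which forces (4,3) = 4.
Row 4 now contains 4, so (4,4) = 3.
Cage f needs two cells with product 4, leaving (3,1) = 4.
Row 3 now contains 4; hence (3,2) = 3.
4 is placed in column 3, so (3,3) = 2.
Cage e has sum 8, which forces (3,4) = 1.
Row 4 now contains 4, leaving (4,1) = 1.
1 is placed in row 4, so (4,2) = 2.
Column 1 now contains 1, so (1,1) = 2.
2 is placed in column 2, so (1,2) = 1.
Row 1 now contains 2, leaving (1,4) = 4.
4 is placed in column 1, leaving (2,1) = 3.
3 is placed in column 2, which forces (2,2) = 4.
4 is placed in column 4, which forces (2,4) = 2.
The full grid is 2 1 3 4 / 3 4 1 2 / 4 3 2 1 / 1 2 4 3.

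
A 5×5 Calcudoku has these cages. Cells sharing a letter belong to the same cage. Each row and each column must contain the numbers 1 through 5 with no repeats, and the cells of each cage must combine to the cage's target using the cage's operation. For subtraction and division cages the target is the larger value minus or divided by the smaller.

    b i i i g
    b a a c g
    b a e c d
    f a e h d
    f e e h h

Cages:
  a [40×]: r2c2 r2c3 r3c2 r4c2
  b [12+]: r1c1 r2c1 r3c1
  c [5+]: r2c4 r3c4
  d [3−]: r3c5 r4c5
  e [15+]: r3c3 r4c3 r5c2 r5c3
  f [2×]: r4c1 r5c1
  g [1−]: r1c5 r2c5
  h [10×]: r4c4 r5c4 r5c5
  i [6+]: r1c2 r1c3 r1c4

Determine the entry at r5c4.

5

The only place for 3 in row 4 is r4c3.
In row 5, 3 can only go at r5c2, so r5c2 = 3.
Cage i has sum 6, so r1c4 = 3.
In row 3, 3 can only go at r3c1, so r3c1 = 3.
The only place for 3 in row 2 is r2c5.
In row 1, 5 can only go at r1c1, so r1c1 = 5.
Column 1 now contains 5; hence r2c1 = 4.
Row 2 already has 4, so r2c4 = 1.
Column 4 already has 1, leaving r3c4 = 4.
Cage a needs product 40, so r3c2 = 1.
Row 3 already has 4, leaving r3c3 = 5.
Row 3 already has 5, which forces r3c5 = 2.
Cage a has product 40; hence r4c2 = 4.
Row 4 already has 4; hence r4c5 = 5.
Cage e needs sum 15; hence r5c3 = 4.
Cage h has product 10, which forces r5c5 = 1.
Column 2 already has 1, so r1c2 = 2.
Cage i needs sum 6, which forces r1c3 = 1.
Column 5 already has 2, which forces r1c5 = 4.
Cage a has product 40, which forces r2c2 = 5.
Column 3 already has 5, so r2c3 = 2.
Cage f needs two cells with product 2, leaving r4c1 = 1.
Row 4 now contains 5, so r4c4 = 2.
Row 5 already has 1, leaving r5c1 = 2.
Cage h needs product 10; hence r5c4 = 5.
The full grid is 5 2 1 3 4 / 4 5 2 1 3 / 3 1 5 4 2 / 1 4 3 2 5 / 2 3 4 5 1.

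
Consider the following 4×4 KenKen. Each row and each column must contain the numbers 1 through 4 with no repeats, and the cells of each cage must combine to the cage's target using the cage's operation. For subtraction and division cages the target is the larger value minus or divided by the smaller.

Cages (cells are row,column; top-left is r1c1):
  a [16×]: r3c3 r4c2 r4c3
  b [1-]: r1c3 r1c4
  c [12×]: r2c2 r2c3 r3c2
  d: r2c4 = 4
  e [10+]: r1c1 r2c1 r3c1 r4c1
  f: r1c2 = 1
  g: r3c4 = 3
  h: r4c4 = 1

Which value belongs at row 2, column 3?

F is a freebie, which forces r1c2 = 1.
D is a freebie; hence r2c4 = 4.
G is a freebie, so r3c4 = 3.
Cage h is a single given cell, so r4c4 = 1.
Cage b needs two cells with difference 1, which forces r1c3 = 3.
Column 4 now contains 3; hence r1c4 = 2.
Row 2 already has 4, leaving r2c2 = 3.
The 3 cells of cage a must have product 16; hence r3c3 = 2.
Cage a has product 16, so r4c2 = 2.
Row 4 already has 1, so r4c3 = 4.
2 is placed in row 1, which forces r1c1 = 4.
The 4 cells of cage e must have sum 10; hence r2c1 = 2.
2 is placed in column 3; hence r2c3 = 1.
Cage e needs sum 10, leaving r3c1 = 1.
Row 3 now contains 2, which forces r3c2 = 4.
Row 4 already has 4; hence r4c1 = 3.
The full grid is 4 1 3 2 / 2 3 1 4 / 1 4 2 3 / 3 2 4 1.

1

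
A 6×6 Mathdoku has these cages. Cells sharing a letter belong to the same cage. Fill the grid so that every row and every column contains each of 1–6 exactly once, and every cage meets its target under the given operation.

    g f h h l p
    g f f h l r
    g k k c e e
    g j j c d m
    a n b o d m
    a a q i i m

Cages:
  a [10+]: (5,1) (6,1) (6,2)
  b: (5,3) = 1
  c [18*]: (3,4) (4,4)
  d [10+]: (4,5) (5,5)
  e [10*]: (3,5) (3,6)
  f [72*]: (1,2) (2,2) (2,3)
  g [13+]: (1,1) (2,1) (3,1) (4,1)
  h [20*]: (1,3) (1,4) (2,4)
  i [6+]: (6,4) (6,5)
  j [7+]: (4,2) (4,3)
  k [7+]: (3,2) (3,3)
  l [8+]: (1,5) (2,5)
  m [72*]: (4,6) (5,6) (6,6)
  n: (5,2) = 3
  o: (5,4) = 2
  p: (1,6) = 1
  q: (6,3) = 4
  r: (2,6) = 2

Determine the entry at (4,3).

2

Cage p is given, leaving (1,6) = 1.
Cage r is a single given cell, so (2,6) = 2.
Column 6 already has 2; hence (3,6) = 5.
N is a freebie, so (5,2) = 3.
Cage b is given, so (5,3) = 1.
Cage o is given; hence (5,4) = 2.
Cage q is a single given cell, so (6,3) = 4.
Cage h needs product 20; hence (1,3) = 5.
The 3 cells of cage h must have product 20, leaving (1,4) = 4.
Cage f needs product 72, leaving (2,3) = 3.
Cage h has product 20, so (2,4) = 1.
3 is placed in column 3, leaving (3,3) = 6.
Row 3 now contains 6, so (3,4) = 3.
5 is placed in row 3; hence (3,5) = 2.
Column 3 already has 6, which forces (4,3) = 2.
Column 4 now contains 3; hence (4,4) = 6.
Row 4 already has 6, leaving (4,5) = 4.
Row 4 already has 4, so (4,6) = 3.
Column 5 already has 4; hence (5,5) = 6.
Row 5 already has 6, leaving (5,6) = 4.
Column 4 already has 1, which forces (6,4) = 5.
5 is placed in row 6, so (6,5) = 1.
Column 6 already has 3, so (6,6) = 6.
Row 1 now contains 4; hence (1,2) = 6.
Column 5 already has 2, leaving (1,5) = 3.
The 3 cells of cage f must have product 72, which forces (2,2) = 4.
6 is placed in column 5, leaving (2,5) = 5.
Cage k needs two cells with sum 7, which forces (3,2) = 1.
Cage j's pair has sum 7, so (4,2) = 5.
4 is placed in row 5, so (5,1) = 5.
Row 6 already has 1; hence (6,1) = 3.
Row 6 already has 1, leaving (6,2) = 2.
Row 1 now contains 3, so (1,1) = 2.
Row 2 already has 5, which forces (2,1) = 6.
Row 3 now contains 1, leaving (3,1) = 4.
5 is placed in row 4, leaving (4,1) = 1.
Filled in: 2 6 5 4 3 1 / 6 4 3 1 5 2 / 4 1 6 3 2 5 / 1 5 2 6 4 3 / 5 3 1 2 6 4 / 3 2 4 5 1 6.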